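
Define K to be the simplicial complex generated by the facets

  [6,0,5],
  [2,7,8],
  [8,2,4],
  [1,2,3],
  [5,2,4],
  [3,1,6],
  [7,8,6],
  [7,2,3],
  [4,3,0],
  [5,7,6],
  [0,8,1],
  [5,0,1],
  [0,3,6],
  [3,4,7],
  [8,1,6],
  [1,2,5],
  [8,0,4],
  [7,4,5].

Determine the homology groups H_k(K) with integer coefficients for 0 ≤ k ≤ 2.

H_0 ≅ Z,  H_1 ≅ Z ⊕ Z/2Z,  H_2 = 0.

Order the vertices as 0 < 1 < 2 < 3 < 4 < 5 < 6 < 7 < 8. Listing each simplex with vertices in this order, K has dimension 2 with simplices:

  0-simplices (9): [0], [1], [2], [3], [4], [5], [6], [7], [8]
  1-simplices (27): (27 of them)
  2-simplices (18): [0,1,5], [0,1,8], [0,3,4], [0,3,6], [0,4,8], [0,5,6], [1,2,3], [1,2,5], [1,3,6], [1,6,8], [2,3,7], [2,4,5], [2,4,8], [2,7,8], [3,4,7], [4,5,7], [5,6,7], [6,7,8]

giving chain groups C_0 ≅ Z^9, C_1 ≅ Z^27, C_2 ≅ Z^18.

Boundary ∂_1: C_1 → C_0 sends each edge [p,q] (with p < q) to q − p.
The resulting 9×27 matrix has rank 8, and its Smith normal form has invariant factors (1,1,1,1,1,1,1,1).

Boundary ∂_2: C_2 → C_1 sends each 2-simplex [p,q,r] to [q,r] − [p,r] + [p,q]. For instance
  ∂[0,5,6] = [5,6] − [0,6] + [0,5],
  ∂[1,3,6] = [3,6] − [1,6] + [1,3].
As a 27×18 matrix over Z this has rank 18, with invariant factors (1,1,1,1,1,1,1,1,1,1,1,1,1,1,1,1,1,2).

Now H_k = ker ∂_k / im ∂_{k+1}, so:

  H_0: rank C_0 − rank ∂_1 = 9 − 8 = 1, and the invariant factors of ∂_1 are all 1, so H_0 = Z.
  H_1: rank ker ∂_1 − rank ∂_2 = (27 − 8) − 18 = 1, and ∂_2 has invariant factor 2 > 1, so H_1 = Z ⊕ Z/2Z.
  H_2: rank ker ∂_2 − rank ∂_3 = (18 − 18) − 0 = 0, and there is no ∂_3, so H_2 = 0.

As a check, the Euler characteristic is 9 − 27 + 18 = 0, which agrees with 1 − 1 + 0 = 0.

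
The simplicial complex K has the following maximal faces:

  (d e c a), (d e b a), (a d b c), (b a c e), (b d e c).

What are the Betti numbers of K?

b_0 = 1, b_1 = 0, b_2 = 0, b_3 = 1.

We work with the vertex ordering a < b < c < d < e. The simplices of K, each written with vertices in increasing order, are:

  0-simplices (5): a, b, c, d, e
  1-simplices (10): ab, ac, ad, ae, bc, bd, be, cd, ce, de
  2-simplices (10): abc, abd, abe, acd, ace, ade, bcd, bce, bde, cde
  3-simplices (5): abcd, abce, abde, acde, bcde

Hence C_0 ≅ Z^5, C_1 ≅ Z^10, C_2 ≅ Z^10, C_3 ≅ Z^5.

∂_1: C_1 → C_0 maps an edge to its endpoints' difference, ∂[p,q] = q − p.
This gives a 5×10 integer matrix of rank 4; reducing to Smith normal form yields diagonal entries (1,1,1,1).

∂_2: C_2 → C_1 maps a triangle to the signed sum of its edges. For instance
  ∂bcd = cd − bd + bc,
  ∂abe = be − ae + ab.
The resulting 10×10 matrix has rank 6, and its Smith normal form has invariant factors (1,1,1,1,1,1).

The boundary map ∂_3: C_3 → C_2 sends each 3-simplex σ to the alternating sum Σ_i (−1)^i (σ with its i-th vertex removed). For instance
  ∂abcd = bcd − acd + abd − abc,
  ∂abde = bde − ade + abe − abd.
As a 10×5 matrix over Z this has rank 4, with invariant factors (1,1,1,1).

Computing H_k = (kernel of ∂_k) / (image of ∂_{k+1}):

  H_0: rank C_0 − rank ∂_1 = 5 − 4 = 1, and the invariant factors of ∂_1 are all 1, so H_0 = Z.
  H_1: rank ker ∂_1 − rank ∂_2 = (10 − 4) − 6 = 0, and the invariant factors of ∂_2 are all 1, so H_1 = 0.
  H_2: rank ker ∂_2 − rank ∂_3 = (10 − 6) − 4 = 0, and the invariant factors of ∂_3 are all 1, so H_2 = 0.
  H_3: rank ker ∂_3 − rank ∂_4 = (5 − 4) − 0 = 1, and there is no ∂_4, so H_3 = Z.

As a check, the Euler characteristic is 5 − 10 + 10 − 5 = 0, which agrees with 1 − 0 + 0 − 1 = 0.

Hence the Betti numbers are b_0 = 1, b_1 = 0, b_2 = 0, b_3 = 1.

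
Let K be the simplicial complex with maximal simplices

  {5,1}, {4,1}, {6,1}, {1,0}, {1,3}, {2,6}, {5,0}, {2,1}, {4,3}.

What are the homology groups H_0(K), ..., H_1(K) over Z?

H_0 ≅ Z,  H_1 ≅ Z^3.

We work with the vertex ordering 0 < 1 < 2 < 3 < 4 < 5 < 6. The simplices of K, each written with vertices in increasing order, are:

  0-simplices (7): [0], [1], [2], [3], [4], [5], [6]
  1-simplices (9): [0,1], [0,5], [1,2], [1,3], [1,4], [1,5], [1,6], [2,6], [3,4]

Hence C_0 ≅ Z^7, C_1 ≅ Z^9.

Boundary ∂_1: C_1 → C_0 sends each edge [p,q] (with p < q) to q − p.
As a 7×9 matrix over Z this has rank 6, with invariant factors (1,1,1,1,1,1).

Reading off H_k = ker ∂_k / im ∂_{k+1}:

  H_0: rank C_0 − rank ∂_1 = 7 − 6 = 1, and the invariant factors of ∂_1 are all 1, so H_0 = Z.
  H_1: rank ker ∂_1 − rank ∂_2 = (9 − 6) − 0 = 3, and there is no ∂_2, so H_1 = Z^3.

(K is a triangulation of a wedge of 3 circles.)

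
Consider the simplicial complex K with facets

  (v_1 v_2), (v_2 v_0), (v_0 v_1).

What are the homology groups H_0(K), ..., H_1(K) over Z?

Order the vertices as v_0 < v_1 < v_2. Listing each simplex with vertices in this order, K has dimension 1 with simplices:

  0-simplices (3): [v_0], [v_1], [v_2]
  1-simplices (3): [v_0,v_1], [v_0,v_2], [v_1,v_2]

giving chain groups C_0 ≅ Z^3, C_1 ≅ Z^3.

The boundary map ∂_1: C_1 → C_0 is given by ∂[p,q] = [q] − [p]. For instance
  ∂[v_0,v_1] = [v_1] − [v_0].
This gives a 3×3 integer matrix of rank 2; reducing to Smith normal form yields diagonal entries (1,1).

Now H_k = ker ∂_k / im ∂_{k+1}, so:

  H_0: rank C_0 − rank ∂_1 = 3 − 2 = 1, and the invariant factors of ∂_1 are all 1, so H_0 ≅ Z.
  H_1: rank ker ∂_1 − rank ∂_2 = (3 − 2) − 0 = 1, and there is no ∂_2, so H_1 ≅ Z.

(K is a triangulation of the circle S^1.)

H_0 = Z,  H_1 = Z.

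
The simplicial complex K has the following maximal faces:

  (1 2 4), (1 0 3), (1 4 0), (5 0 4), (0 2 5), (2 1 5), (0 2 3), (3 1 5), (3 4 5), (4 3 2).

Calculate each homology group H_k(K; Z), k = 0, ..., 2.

We work with the vertex ordering 0 < 1 < 2 < 3 < 4 < 5. The simplices of K, each written with vertices in increasing order, are:

  0-simplices (6): [0], [1], [2], [3], [4], [5]
  1-simplices (15): [0,1], [0,2], [0,3], [0,4], [0,5], [1,2], [1,3], [1,4], [1,5], [2,3], [2,4], [2,5], [3,4], [3,5], [4,5]
  2-simplices (10): [0,1,3], [0,1,4], [0,2,3], [0,2,5], [0,4,5], [1,2,4], [1,2,5], [1,3,5], [2,3,4], [3,4,5]

giving chain groups C_0 ≅ Z^6, C_1 ≅ Z^15, C_2 ≅ Z^10.

The boundary map ∂_1: C_1 → C_0 sends each edge [p,q] (with p < q) to q − p. For instance
  ∂[0,5] = [5] − [0].
This gives a 6×15 integer matrix of rank 5; reducing to Smith normal form yields diagonal entries (1,1,1,1,1).

The boundary map ∂_2: C_2 → C_1 maps a triangle to the signed sum of its edges. For instance
  ∂[3,4,5] = [4,5] − [3,5] + [3,4],
  ∂[2,3,4] = [3,4] − [2,4] + [2,3].
The 15×10 boundary matrix has rank 10 and Smith normal form diag(1,1,1,1,1,1,1,1,1,2).

Reading off H_k = ker ∂_k / im ∂_{k+1}:

  H_0: rank C_0 − rank ∂_1 = 6 − 5 = 1, and the invariant factors of ∂_1 are all 1, so H_0 ≅ Z.
  H_1: rank ker ∂_1 − rank ∂_2 = (15 − 5) − 10 = 0, and ∂_2 has invariant factor 2 > 1, so H_1 ≅ Z/2.
  H_2: rank ker ∂_2 − rank ∂_3 = (10 − 10) − 0 = 0, and there is no ∂_3, so H_2 ≅ 0.

(K is a triangulation of the real projective plane RP^2.)

H_0 ≅ Z,  H_1 ≅ Z/2,  H_2 = 0.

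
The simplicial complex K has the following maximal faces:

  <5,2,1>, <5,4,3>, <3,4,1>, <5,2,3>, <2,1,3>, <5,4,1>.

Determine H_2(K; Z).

We work with the vertex ordering 1 < 2 < 3 < 4 < 5. The simplices of K, each written with vertices in increasing order, are:

  0-simplices (5): [1], [2], [3], [4], [5]
  1-simplices (9): [1,2], [1,3], [1,4], [1,5], [2,3], [2,5], [3,4], [3,5], [4,5]
  2-simplices (6): [1,2,3], [1,2,5], [1,3,4], [1,4,5], [2,3,5], [3,4,5]

so the chain groups are C_0 ≅ Z^5, C_1 ≅ Z^9, C_2 ≅ Z^6.

Boundary ∂_1: C_1 → C_0 sends each edge [p,q] (with p < q) to q − p. For instance
  ∂[3,4] = [4] − [3].
The resulting 5×9 matrix has rank 4, and its Smith normal form has invariant factors (1,1,1,1).

Boundary ∂_2: C_2 → C_1 maps a triangle to the signed sum of its edges. For instance
  ∂[1,4,5] = [4,5] − [1,5] + [1,4],
  ∂[3,4,5] = [4,5] − [3,5] + [3,4].
The resulting 9×6 matrix has rank 5, and its Smith normal form has invariant factors (1,1,1,1,1).

From H_k ≅ ker(∂_k) / im(∂_{k+1}) we obtain:

  H_2: rank ker ∂_2 − rank ∂_3 = (6 − 5) − 0 = 1, and there is no ∂_3, so H_2 ≅ Z.

(K is a triangulation of the 2-sphere S^2.)

H_2 ≅ Z.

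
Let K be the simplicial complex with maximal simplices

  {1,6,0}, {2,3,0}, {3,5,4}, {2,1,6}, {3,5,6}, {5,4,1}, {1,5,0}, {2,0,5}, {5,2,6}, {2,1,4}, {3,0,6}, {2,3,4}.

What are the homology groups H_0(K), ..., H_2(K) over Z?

H_0 = Z,  H_1 = Z/2Z,  H_2 = 0.

Take the total order 0 < 1 < 2 < 3 < 4 < 5 < 6 on the vertex set. Then K (dimension 2) consists of the simplices:

  0-simplices (7): [0], [1], [2], [3], [4], [5], [6]
  1-simplices (18): [0,1], [0,2], [0,3], [0,5], [0,6], [1,2], [1,4], [1,5], [1,6], [2,3], [2,4], [2,5], [2,6], [3,4], [3,5], [3,6], [4,5], [5,6]
  2-simplices (12): [0,1,5], [0,1,6], [0,2,3], [0,2,5], [0,3,6], [1,2,4], [1,2,6], [1,4,5], [2,3,4], [2,5,6], [3,4,5], [3,5,6]

so the chain groups are C_0 ≅ Z^7, C_1 ≅ Z^18, C_2 ≅ Z^12.

Boundary ∂_1: C_1 → C_0 sends each edge [p,q] (with p < q) to q − p. For instance
  ∂[1,6] = [6] − [1].
The resulting 7×18 matrix has rank 6, and its Smith normal form has invariant factors (1,1,1,1,1,1).

Boundary ∂_2: C_2 → C_1 sends each 2-simplex [p,q,r] to [q,r] − [p,r] + [p,q]. For instance
  ∂[2,3,4] = [3,4] − [2,4] + [2,3],
  ∂[0,1,5] = [1,5] − [0,5] + [0,1].
This gives a 18×12 integer matrix of rank 12; reducing to Smith normal form yields diagonal entries (1,1,1,1,1,1,1,1,1,1,1,2).

Computing H_k = (kernel of ∂_k) / (image of ∂_{k+1}):

  H_0: rank C_0 − rank ∂_1 = 7 − 6 = 1, and the invariant factors of ∂_1 are all 1, so H_0 ≅ Z.
  H_1: rank ker ∂_1 − rank ∂_2 = (18 − 6) − 12 = 0, and ∂_2 has invariant factor 2 > 1, so H_1 ≅ Z/2Z.
  H_2: rank ker ∂_2 − rank ∂_3 = (12 − 12) − 0 = 0, and there is no ∂_3, so H_2 ≅ 0.

(K is a triangulation of the real projective plane RP^2.)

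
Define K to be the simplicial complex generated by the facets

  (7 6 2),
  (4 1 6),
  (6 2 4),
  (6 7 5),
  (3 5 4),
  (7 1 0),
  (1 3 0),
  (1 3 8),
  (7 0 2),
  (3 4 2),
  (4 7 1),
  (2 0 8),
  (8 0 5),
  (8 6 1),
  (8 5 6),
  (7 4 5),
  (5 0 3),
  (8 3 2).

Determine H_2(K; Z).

H_2 = 0.

Take the total order 0 < 1 < 2 < 3 < 4 < 5 < 6 < 7 < 8 on the vertex set. Then K (dimension 2) consists of the simplices:

  0-simplices (9): [0], [1], [2], [3], [4], [5], [6], [7], [8]
  1-simplices (27): (27 of them)
  2-simplices (18): [0,1,3], [0,1,7], [0,2,7], [0,2,8], [0,3,5], [0,5,8], [1,3,8], [1,4,6], [1,4,7], [1,6,8], [2,3,4], [2,3,8], [2,4,6], [2,6,7], [3,4,5], [4,5,7], [5,6,7], [5,6,8]

Hence C_0 ≅ Z^9, C_1 ≅ Z^27, C_2 ≅ Z^18.

∂_1: C_1 → C_0 maps an edge to its endpoints' difference, ∂[p,q] = q − p. For instance
  ∂[1,4] = [4] − [1].
The resulting 9×27 matrix has rank 8, and its Smith normal form has invariant factors (1,1,1,1,1,1,1,1).

The boundary map ∂_2: C_2 → C_1 acts by ∂[p,q,r] = [q,r] − [p,r] + [p,q]. For instance
  ∂[2,3,8] = [3,8] − [2,8] + [2,3],
  ∂[2,4,6] = [4,6] − [2,6] + [2,4].
This gives a 27×18 integer matrix of rank 18; reducing to Smith normal form yields diagonal entries (1,1,1,1,1,1,1,1,1,1,1,1,1,1,1,1,1,2).

Now H_k = ker ∂_k / im ∂_{k+1}, so:

  H_2: rank ker ∂_2 − rank ∂_3 = (18 − 18) − 0 = 0, and there is no ∂_3, so H_2 ≅ 0.

(K is a triangulation of the Klein bottle.)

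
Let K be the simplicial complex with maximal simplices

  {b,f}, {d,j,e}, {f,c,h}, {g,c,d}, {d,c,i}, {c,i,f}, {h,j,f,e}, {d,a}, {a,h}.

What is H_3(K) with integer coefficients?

K has 10 vertices, 19 edges, 9 triangles, 1 3-simplex.
rank ∂_3 = 1, rank ∂_4 = 0 ⇒ b_3 = 1 − 1 − 0 = 0. So H_3 ≅ 0.

H_3 = 0.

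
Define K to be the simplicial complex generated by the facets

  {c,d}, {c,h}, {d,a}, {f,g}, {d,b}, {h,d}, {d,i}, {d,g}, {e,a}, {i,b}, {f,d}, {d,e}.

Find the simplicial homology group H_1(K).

H_1 ≅ Z^4.

Take the total order a < b < c < d < e < f < g < h < i on the vertex set. Then K (dimension 1) consists of the simplices:

  0-simplices (9): a, b, c, d, e, f, g, h, i
  1-simplices (12): ad, ae, bd, bi, cd, ch, de, df, dg, dh, di, fg

giving chain groups C_0 ≅ Z^9, C_1 ≅ Z^12.

The boundary map ∂_1: C_1 → C_0 sends each edge [p,q] (with p < q) to q − p. For instance
  ∂de = e − d.
This gives a 9×12 integer matrix of rank 8; reducing to Smith normal form yields diagonal entries (1,1,1,1,1,1,1,1).

Computing H_k = (kernel of ∂_k) / (image of ∂_{k+1}):

  H_1: rank ker ∂_1 − rank ∂_2 = (12 − 8) − 0 = 4, and there is no ∂_2, so H_1 = Z^4.

(K is a triangulation of a wedge of 4 circles.)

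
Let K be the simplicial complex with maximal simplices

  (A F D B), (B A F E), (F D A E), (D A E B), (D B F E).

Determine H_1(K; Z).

H_1 = 0.

Fix the vertex order A < B < D < E < F and write every simplex with vertices in increasing order. Then dim K = 3 and the simplices of K are:

  0-simplices (5): A, B, D, E, F
  1-simplices (10): AB, AD, AE, AF, BD, BE, BF, DE, DF, EF
  2-simplices (10): ABD, ABE, ABF, ADE, ADF, AEF, BDE, BDF, BEF, DEF
  3-simplices (5): ABDE, ABDF, ABEF, ADEF, BDEF

so the chain groups are C_0 ≅ Z^5, C_1 ≅ Z^10, C_2 ≅ Z^10, C_3 ≅ Z^5.

Boundary ∂_1: C_1 → C_0 sends each edge [p,q] (with p < q) to q − p. For instance
  ∂BD = D − B.
The resulting 5×10 matrix has rank 4, and its Smith normal form has invariant factors (1,1,1,1).

The boundary map ∂_2: C_2 → C_1 acts by ∂[p,q,r] = [q,r] − [p,r] + [p,q]. For instance
  ∂BDE = DE − BE + BD,
  ∂ADF = DF − AF + AD.
The 10×10 boundary matrix has rank 6 and Smith normal form diag(1,1,1,1,1,1).

∂_3: C_3 → C_2 sends each 3-simplex σ to the alternating sum Σ_i (−1)^i (σ with its i-th vertex removed). For instance
  ∂ABEF = BEF − AEF + ABF − ABE,
  ∂BDEF = DEF − BEF + BDF − BDE.
The resulting 10×5 matrix has rank 4, and its Smith normal form has invariant factors (1,1,1,1).

Computing H_k = (kernel of ∂_k) / (image of ∂_{k+1}):

  H_1: rank ker ∂_1 − rank ∂_2 = (10 − 4) − 6 = 0, and the invariant factors of ∂_2 are all 1, so H_1 = 0.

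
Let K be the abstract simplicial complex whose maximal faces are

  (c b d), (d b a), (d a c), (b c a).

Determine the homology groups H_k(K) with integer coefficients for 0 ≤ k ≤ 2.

Take the total order a < b < c < d on the vertex set. Then K (dimension 2) consists of the simplices:

  0-simplices (4): a, b, c, d
  1-simplices (6): ab, ac, ad, bc, bd, cd
  2-simplices (4): abc, abd, acd, bcd

Hence C_0 ≅ Z^4, C_1 ≅ Z^6, C_2 ≅ Z^4.

The boundary map ∂_1: C_1 → C_0 sends each edge [p,q] (with p < q) to q − p. For instance
  ∂cd = d − c.
As a 4×6 matrix over Z this has rank 3, with invariant factors (1,1,1).

∂_2: C_2 → C_1 sends each 2-simplex [p,q,r] to [q,r] − [p,r] + [p,q]. For instance
  ∂bcd = cd − bd + bc,
  ∂abd = bd − ad + ab.
This gives a 6×4 integer matrix of rank 3; reducing to Smith normal form yields diagonal entries (1,1,1).

Now H_k = ker ∂_k / im ∂_{k+1}, so:

  H_0: rank C_0 − rank ∂_1 = 4 − 3 = 1, and the invariant factors of ∂_1 are all 1, so H_0 = Z.
  H_1: rank ker ∂_1 − rank ∂_2 = (6 − 3) − 3 = 0, and the invariant factors of ∂_2 are all 1, so H_1 = 0.
  H_2: rank ker ∂_2 − rank ∂_3 = (4 − 3) − 0 = 1, and there is no ∂_3, so H_2 = Z.

H_0 = Z,  H_1 = 0,  H_2 = Z.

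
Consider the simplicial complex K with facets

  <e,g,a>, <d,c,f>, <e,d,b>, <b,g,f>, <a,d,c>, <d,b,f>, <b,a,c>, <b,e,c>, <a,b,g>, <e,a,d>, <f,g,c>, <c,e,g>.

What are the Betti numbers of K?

Fix the vertex order a < b < c < d < e < f < g and write every simplex with vertices in increasing order. Then dim K = 2 and the simplices of K are:

  0-simplices (7): a, b, c, d, e, f, g
  1-simplices (18): ab, ac, ad, ae, ag, bc, bd, be, bf, bg, cd, ce, cf, cg, de, df, eg, fg
  2-simplices (12): abc, abg, acd, ade, aeg, bce, bde, bdf, bfg, cdf, ceg, cfg

Hence C_0 ≅ Z^7, C_1 ≅ Z^18, C_2 ≅ Z^12.

The boundary map ∂_1: C_1 → C_0 is given by ∂[p,q] = [q] − [p].
This gives a 7×18 integer matrix of rank 6; reducing to Smith normal form yields diagonal entries (1,1,1,1,1,1).

Boundary ∂_2: C_2 → C_1 sends each 2-simplex [p,q,r] to [q,r] − [p,r] + [p,q]. For instance
  ∂aeg = eg − ag + ae,
  ∂bfg = fg − bg + bf.
The resulting 18×12 matrix has rank 12, and its Smith normal form has invariant factors (1,1,1,1,1,1,1,1,1,1,1,2).

Reading off H_k = ker ∂_k / im ∂_{k+1}:

  H_0: rank C_0 − rank ∂_1 = 7 − 6 = 1, and the invariant factors of ∂_1 are all 1, so H_0 ≅ Z.
  H_1: rank ker ∂_1 − rank ∂_2 = (18 − 6) − 12 = 0, and ∂_2 has invariant factor 2 > 1, so H_1 ≅ Z/2.
  H_2: rank ker ∂_2 − rank ∂_3 = (12 − 12) − 0 = 0, and there is no ∂_3, so H_2 ≅ 0.

As a check, the Euler characteristic is 7 − 18 + 12 = 1, which agrees with 1 − 0 + 0 = 1.

Hence the Betti numbers are b_0 = 1, b_1 = 0, b_2 = 0.

b_0 = 1, b_1 = 0, b_2 = 0.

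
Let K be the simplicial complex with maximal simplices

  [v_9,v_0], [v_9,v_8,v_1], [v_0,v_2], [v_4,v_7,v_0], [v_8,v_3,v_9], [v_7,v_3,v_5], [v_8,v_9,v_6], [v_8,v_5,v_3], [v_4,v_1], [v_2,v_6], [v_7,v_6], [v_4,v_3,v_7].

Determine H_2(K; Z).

Take the total order v_0 < v_1 < v_2 < v_3 < v_4 < v_5 < v_6 < v_7 < v_8 < v_9 on the vertex set. Then K (dimension 2) consists of the simplices:

  0-simplices (10): [v_0], [v_1], [v_2], [v_3], [v_4], [v_5], [v_6], [v_7], [v_8], [v_9]
  1-simplices (20): (20 of them)
  2-simplices (7): [v_0,v_4,v_7], [v_1,v_8,v_9], [v_3,v_4,v_7], [v_3,v_5,v_7], [v_3,v_5,v_8], [v_3,v_8,v_9], [v_6,v_8,v_9]

so the chain groups are C_0 ≅ Z^10, C_1 ≅ Z^20, C_2 ≅ Z^7.

The boundary map ∂_1: C_1 → C_0 is given by ∂[p,q] = [q] − [p].
As a 10×20 matrix over Z this has rank 9, with invariant factors (1,1,1,1,1,1,1,1,1).

The boundary map ∂_2: C_2 → C_1 acts by ∂[p,q,r] = [q,r] − [p,r] + [p,q]. For instance
  ∂[v_1,v_8,v_9] = [v_8,v_9] − [v_1,v_9] + [v_1,v_8],
  ∂[v_6,v_8,v_9] = [v_8,v_9] − [v_6,v_9] + [v_6,v_8].
This gives a 20×7 integer matrix of rank 7; reducing to Smith normal form yields diagonal entries (1,1,1,1,1,1,1).

Reading off H_k = ker ∂_k / im ∂_{k+1}:

  H_2: rank ker ∂_2 − rank ∂_3 = (7 − 7) − 0 = 0, and there is no ∂_3, so H_2 ≅ 0.

H_2 = 0.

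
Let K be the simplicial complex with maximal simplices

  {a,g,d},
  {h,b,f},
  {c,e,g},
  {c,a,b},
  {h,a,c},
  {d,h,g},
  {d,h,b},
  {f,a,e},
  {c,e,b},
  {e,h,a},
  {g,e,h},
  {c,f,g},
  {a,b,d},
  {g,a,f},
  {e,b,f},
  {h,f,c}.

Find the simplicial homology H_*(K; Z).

Take the total order a < b < c < d < e < f < g < h on the vertex set. Then K (dimension 2) consists of the simplices:

  0-simplices (8): a, b, c, d, e, f, g, h
  1-simplices (24): ab, ac, ad, ae, af, ag, ah, bc, bd, be, bf, bh, ce, cf, cg, ch, dg, dh, ef, eg, eh, fg, fh, gh
  2-simplices (16): abc, abd, ach, adg, aef, aeh, afg, bce, bdh, bef, bfh, ceg, cfg, cfh, dgh, egh

so the chain groups are C_0 ≅ Z^8, C_1 ≅ Z^24, C_2 ≅ Z^16.

∂_1: C_1 → C_0 maps an edge to its endpoints' difference, ∂[p,q] = q − p.
The resulting 8×24 matrix has rank 7, and its Smith normal form has invariant factors (1,1,1,1,1,1,1).

The boundary map ∂_2: C_2 → C_1 sends each 2-simplex [p,q,r] to [q,r] − [p,r] + [p,q]. For instance
  ∂ach = ch − ah + ac,
  ∂aeh = eh − ah + ae.
This gives a 24×16 integer matrix of rank 15; reducing to Smith normal form yields diagonal entries (1,1,1,1,1,1,1,1,1,1,1,1,1,1,1).

Now H_k = ker ∂_k / im ∂_{k+1}, so:

  H_0: rank C_0 − rank ∂_1 = 8 − 7 = 1, and the invariant factors of ∂_1 are all 1, so H_0 ≅ Z.
  H_1: rank ker ∂_1 − rank ∂_2 = (24 − 7) − 15 = 2, and the invariant factors of ∂_2 are all 1, so H_1 ≅ Z^2.
  H_2: rank ker ∂_2 − rank ∂_3 = (16 − 15) − 0 = 1, and there is no ∂_3, so H_2 ≅ Z.

As a check, the Euler characteristic is 8 − 24 + 16 = 0, which agrees with 1 − 2 + 1 = 0.
(K is a triangulation of the torus T^2.)

H_0 ≅ Z,  H_1 ≅ Z^2,  H_2 ≅ Z.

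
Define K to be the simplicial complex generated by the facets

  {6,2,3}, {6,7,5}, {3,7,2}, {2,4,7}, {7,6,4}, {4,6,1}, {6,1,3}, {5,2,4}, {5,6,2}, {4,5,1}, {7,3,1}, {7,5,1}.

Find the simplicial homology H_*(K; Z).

We work with the vertex ordering 1 < 2 < 3 < 4 < 5 < 6 < 7. The simplices of K, each written with vertices in increasing order, are:

  0-simplices (7): [1], [2], [3], [4], [5], [6], [7]
  1-simplices (18): [1,3], [1,4], [1,5], [1,6], [1,7], [2,3], [2,4], [2,5], [2,6], [2,7], [3,6], [3,7], [4,5], [4,6], [4,7], [5,6], [5,7], [6,7]
  2-simplices (12): [1,3,6], [1,3,7], [1,4,5], [1,4,6], [1,5,7], [2,3,6], [2,3,7], [2,4,5], [2,4,7], [2,5,6], [4,6,7], [5,6,7]

so the chain groups are C_0 ≅ Z^7, C_1 ≅ Z^18, C_2 ≅ Z^12.

∂_1: C_1 → C_0 sends each edge [p,q] (with p < q) to q − p.
The 7×18 boundary matrix has rank 6 and Smith normal form diag(1,1,1,1,1,1).

The boundary map ∂_2: C_2 → C_1 acts by ∂[p,q,r] = [q,r] − [p,r] + [p,q]. For instance
  ∂[5,6,7] = [6,7] − [5,7] + [5,6],
  ∂[4,6,7] = [6,7] − [4,7] + [4,6].
The resulting 18×12 matrix has rank 12, and its Smith normal form has invariant factors (1,1,1,1,1,1,1,1,1,1,1,2).

Reading off H_k = ker ∂_k / im ∂_{k+1}:

  H_0: rank C_0 − rank ∂_1 = 7 − 6 = 1, and the invariant factors of ∂_1 are all 1, so H_0 ≅ Z.
  H_1: rank ker ∂_1 − rank ∂_2 = (18 − 6) − 12 = 0, and ∂_2 has invariant factor 2 > 1, so H_1 ≅ Z/2Z.
  H_2: rank ker ∂_2 − rank ∂_3 = (12 − 12) − 0 = 0, and there is no ∂_3, so H_2 ≅ 0.

As a check, the Euler characteristic is 7 − 18 + 12 = 1, which agrees with 1 − 0 + 0 = 1.
(K is a triangulation of the real projective plane RP^2.)

H_0 = Z,  H_1 = Z/2Z,  H_2 = 0.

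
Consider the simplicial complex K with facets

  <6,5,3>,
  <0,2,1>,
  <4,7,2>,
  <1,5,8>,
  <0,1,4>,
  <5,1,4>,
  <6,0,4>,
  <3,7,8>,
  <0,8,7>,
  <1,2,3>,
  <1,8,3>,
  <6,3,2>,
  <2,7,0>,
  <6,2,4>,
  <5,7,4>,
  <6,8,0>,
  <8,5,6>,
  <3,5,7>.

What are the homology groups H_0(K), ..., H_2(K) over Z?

H_0 = Z,  H_1 = Z ⊕ Z/2,  H_2 = 0.

Take the total order 0 < 1 < 2 < 3 < 4 < 5 < 6 < 7 < 8 on the vertex set. Then K (dimension 2) consists of the simplices:

  0-simplices (9): [0], [1], [2], [3], [4], [5], [6], [7], [8]
  1-simplices (27): (27 of them)
  2-simplices (18): [0,1,2], [0,1,4], [0,2,7], [0,4,6], [0,6,8], [0,7,8], [1,2,3], [1,3,8], [1,4,5], [1,5,8], [2,3,6], [2,4,6], [2,4,7], [3,5,6], [3,5,7], [3,7,8], [4,5,7], [5,6,8]

Hence C_0 ≅ Z^9, C_1 ≅ Z^27, C_2 ≅ Z^18.

∂_1: C_1 → C_0 maps an edge to its endpoints' difference, ∂[p,q] = q − p.
As a 9×27 matrix over Z this has rank 8, with invariant factors (1,1,1,1,1,1,1,1).

The boundary map ∂_2: C_2 → C_1 sends each 2-simplex [p,q,r] to [q,r] − [p,r] + [p,q]. For instance
  ∂[1,2,3] = [2,3] − [1,3] + [1,2],
  ∂[1,5,8] = [5,8] − [1,8] + [1,5].
The resulting 27×18 matrix has rank 18, and its Smith normal form has invariant factors (1,1,1,1,1,1,1,1,1,1,1,1,1,1,1,1,1,2).

From H_k ≅ ker(∂_k) / im(∂_{k+1}) we obtain:

  H_0: rank C_0 − rank ∂_1 = 9 − 8 = 1, and the invariant factors of ∂_1 are all 1, so H_0 ≅ Z.
  H_1: rank ker ∂_1 − rank ∂_2 = (27 − 8) − 18 = 1, and ∂_2 has invariant factor 2 > 1, so H_1 ≅ Z ⊕ Z/2.
  H_2: rank ker ∂_2 − rank ∂_3 = (18 − 18) − 0 = 0, and there is no ∂_3, so H_2 ≅ 0.

As a check, the Euler characteristic is 9 − 27 + 18 = 0, which agrees with 1 − 1 + 0 = 0.
(K is a triangulation of the Klein bottle.)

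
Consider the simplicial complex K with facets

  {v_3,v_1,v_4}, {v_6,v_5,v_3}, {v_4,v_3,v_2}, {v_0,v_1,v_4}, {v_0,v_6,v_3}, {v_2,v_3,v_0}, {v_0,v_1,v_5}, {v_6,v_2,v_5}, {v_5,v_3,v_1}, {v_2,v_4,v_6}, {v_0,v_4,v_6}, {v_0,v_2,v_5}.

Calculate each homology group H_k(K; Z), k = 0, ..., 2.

We work with the vertex ordering v_0 < v_1 < v_2 < v_3 < v_4 < v_5 < v_6. The simplices of K, each written with vertices in increasing order, are:

  0-simplices (7): [v_0], [v_1], [v_2], [v_3], [v_4], [v_5], [v_6]
  1-simplices (18): (18 of them)
  2-simplices (12): (12 of them)

Hence C_0 ≅ Z^7, C_1 ≅ Z^18, C_2 ≅ Z^12.

∂_1: C_1 → C_0 sends each edge [p,q] (with p < q) to q − p. For instance
  ∂[v_1,v_5] = [v_5] − [v_1].
As a 7×18 matrix over Z this has rank 6, with invariant factors (1,1,1,1,1,1).

The boundary map ∂_2: C_2 → C_1 sends each 2-simplex [p,q,r] to [q,r] − [p,r] + [p,q]. For instance
  ∂[v_2,v_3,v_4] = [v_3,v_4] − [v_2,v_4] + [v_2,v_3],
  ∂[v_0,v_3,v_6] = [v_3,v_6] − [v_0,v_6] + [v_0,v_3].
The resulting 18×12 matrix has rank 12, and its Smith normal form has invariant factors (1,1,1,1,1,1,1,1,1,1,1,2).

From H_k ≅ ker(∂_k) / im(∂_{k+1}) we obtain:

  H_0: rank C_0 − rank ∂_1 = 7 − 6 = 1, and the invariant factors of ∂_1 are all 1, so H_0 ≅ Z.
  H_1: rank ker ∂_1 − rank ∂_2 = (18 − 6) − 12 = 0, and ∂_2 has invariant factor 2 > 1, so H_1 ≅ Z/2.
  H_2: rank ker ∂_2 − rank ∂_3 = (12 − 12) − 0 = 0, and there is no ∂_3, so H_2 ≅ 0.

H_0 ≅ Z,  H_1 ≅ Z/2,  H_2 = 0.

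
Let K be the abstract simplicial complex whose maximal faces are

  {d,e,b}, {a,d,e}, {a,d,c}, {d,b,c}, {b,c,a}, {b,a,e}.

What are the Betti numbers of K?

We work with the vertex ordering a < b < c < d < e. The simplices of K, each written with vertices in increasing order, are:

  0-simplices (5): a, b, c, d, e
  1-simplices (9): ab, ac, ad, ae, bc, bd, be, cd, de
  2-simplices (6): abc, abe, acd, ade, bcd, bde

giving chain groups C_0 ≅ Z^5, C_1 ≅ Z^9, C_2 ≅ Z^6.

∂_1: C_1 → C_0 is given by ∂[p,q] = [q] − [p]. For instance
  ∂ac = c − a.
The 5×9 boundary matrix has rank 4 and Smith normal form diag(1,1,1,1).

The boundary map ∂_2: C_2 → C_1 acts by ∂[p,q,r] = [q,r] − [p,r] + [p,q]. For instance
  ∂bcd = cd − bd + bc,
  ∂abe = be − ae + ab.
The resulting 9×6 matrix has rank 5, and its Smith normal form has invariant factors (1,1,1,1,1).

From H_k ≅ ker(∂_k) / im(∂_{k+1}) we obtain:

  H_0: rank C_0 − rank ∂_1 = 5 − 4 = 1, and the invariant factors of ∂_1 are all 1, so H_0 ≅ Z.
  H_1: rank ker ∂_1 − rank ∂_2 = (9 − 4) − 5 = 0, and the invariant factors of ∂_2 are all 1, so H_1 ≅ 0.
  H_2: rank ker ∂_2 − rank ∂_3 = (6 − 5) − 0 = 1, and there is no ∂_3, so H_2 ≅ Z.

As a check, the Euler characteristic is 5 − 9 + 6 = 2, which agrees with 1 − 0 + 1 = 2.

Hence the Betti numbers are b_0 = 1, b_1 = 0, b_2 = 1.

b_0 = 1, b_1 = 0, b_2 = 1.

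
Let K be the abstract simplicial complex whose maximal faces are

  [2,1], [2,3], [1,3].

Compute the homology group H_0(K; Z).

H_0 = Z.

Take the total order 1 < 2 < 3 on the vertex set. Then K (dimension 1) consists of the simplices:

  0-simplices (3): [1], [2], [3]
  1-simplices (3): [1,2], [1,3], [2,3]

Hence C_0 ≅ Z^3, C_1 ≅ Z^3.

∂_1: C_1 → C_0 is given by ∂[p,q] = [q] − [p].
The resulting 3×3 matrix has rank 2, and its Smith normal form has invariant factors (1,1).

From H_k ≅ ker(∂_k) / im(∂_{k+1}) we obtain:

  H_0: rank C_0 − rank ∂_1 = 3 − 2 = 1, and the invariant factors of ∂_1 are all 1, so H_0 = Z.

(K is a triangulation of the circle S^1.)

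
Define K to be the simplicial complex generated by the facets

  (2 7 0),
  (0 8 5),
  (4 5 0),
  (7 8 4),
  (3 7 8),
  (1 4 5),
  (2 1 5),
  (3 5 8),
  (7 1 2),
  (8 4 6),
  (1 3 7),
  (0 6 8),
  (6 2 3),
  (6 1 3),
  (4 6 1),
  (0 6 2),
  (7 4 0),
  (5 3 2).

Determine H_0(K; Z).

H_0 = Z.

We work with the vertex ordering 0 < 1 < 2 < 3 < 4 < 5 < 6 < 7 < 8. The simplices of K, each written with vertices in increasing order, are:

  0-simplices (9): [0], [1], [2], [3], [4], [5], [6], [7], [8]
  1-simplices (27): (27 of them)
  2-simplices (18): [0,2,6], [0,2,7], [0,4,5], [0,4,7], [0,5,8], [0,6,8], [1,2,5], [1,2,7], [1,3,6], [1,3,7], [1,4,5], [1,4,6], [2,3,5], [2,3,6], [3,5,8], [3,7,8], [4,6,8], [4,7,8]

giving chain groups C_0 ≅ Z^9, C_1 ≅ Z^27, C_2 ≅ Z^18.

Boundary ∂_1: C_1 → C_0 sends each edge [p,q] (with p < q) to q − p.
As a 9×27 matrix over Z this has rank 8, with invariant factors (1,1,1,1,1,1,1,1).

∂_2: C_2 → C_1 acts by ∂[p,q,r] = [q,r] − [p,r] + [p,q]. For instance
  ∂[4,6,8] = [6,8] − [4,8] + [4,6],
  ∂[1,4,6] = [4,6] − [1,6] + [1,4].
This gives a 27×18 integer matrix of rank 18; reducing to Smith normal form yields diagonal entries (1,1,1,1,1,1,1,1,1,1,1,1,1,1,1,1,1,2).

Reading off H_k = ker ∂_k / im ∂_{k+1}:

  H_0: rank C_0 − rank ∂_1 = 9 − 8 = 1, and the invariant factors of ∂_1 are all 1, so H_0 = Z.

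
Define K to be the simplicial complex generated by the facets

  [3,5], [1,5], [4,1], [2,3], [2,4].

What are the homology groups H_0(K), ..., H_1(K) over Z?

Take the total order 1 < 2 < 3 < 4 < 5 on the vertex set. Then K (dimension 1) consists of the simplices:

  0-simplices (5): [1], [2], [3], [4], [5]
  1-simplices (5): [1,4], [1,5], [2,3], [2,4], [3,5]

giving chain groups C_0 ≅ Z^5, C_1 ≅ Z^5.

The boundary map ∂_1: C_1 → C_0 maps an edge to its endpoints' difference, ∂[p,q] = q − p.
This gives a 5×5 integer matrix of rank 4; reducing to Smith normal form yields diagonal entries (1,1,1,1).

Computing H_k = (kernel of ∂_k) / (image of ∂_{k+1}):

  H_0: rank C_0 − rank ∂_1 = 5 − 4 = 1, and the invariant factors of ∂_1 are all 1, so H_0 = Z.
  H_1: rank ker ∂_1 − rank ∂_2 = (5 − 4) − 0 = 1, and there is no ∂_2, so H_1 = Z.

H_0 = Z,  H_1 = Z.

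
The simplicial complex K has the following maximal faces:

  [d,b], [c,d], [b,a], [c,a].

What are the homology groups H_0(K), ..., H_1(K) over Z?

Order the vertices as a < b < c < d. Listing each simplex with vertices in this order, K has dimension 1 with simplices:

  0-simplices (4): a, b, c, d
  1-simplices (4): ab, ac, bd, cd

so the chain groups are C_0 ≅ Z^4, C_1 ≅ Z^4.

The boundary map ∂_1: C_1 → C_0 maps an edge to its endpoints' difference, ∂[p,q] = q − p. For instance
  ∂ac = c − a.
This gives a 4×4 integer matrix of rank 3; reducing to Smith normal form yields diagonal entries (1,1,1).

Reading off H_k = ker ∂_k / im ∂_{k+1}:

  H_0: rank C_0 − rank ∂_1 = 4 − 3 = 1, and the invariant factors of ∂_1 are all 1, so H_0 = Z.
  H_1: rank ker ∂_1 − rank ∂_2 = (4 − 3) − 0 = 1, and there is no ∂_2, so H_1 = Z.

As a check, the Euler characteristic is 4 − 4 = 0, which agrees with 1 − 1 = 0.
(K is a triangulation of the circle S^1.)

H_0 ≅ Z,  H_1 ≅ Z.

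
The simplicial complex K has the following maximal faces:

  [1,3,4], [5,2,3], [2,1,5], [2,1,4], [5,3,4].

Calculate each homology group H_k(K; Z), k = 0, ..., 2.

K has 5 vertices, 10 edges, 5 triangles.
rank ∂_0 = 0, rank ∂_1 = 4 ⇒ b_0 = 5 − 0 − 4 = 1; all invariant factors of ∂_1 are 1 so no torsion. So H_0 = Z.
rank ∂_1 = 4, rank ∂_2 = 5 ⇒ b_1 = 10 − 4 − 5 = 1; all invariant factors of ∂_2 are 1 so no torsion. So H_1 = Z.
rank ∂_2 = 5, rank ∂_3 = 0 ⇒ b_2 = 5 − 5 − 0 = 0. So H_2 = 0.

H_0 ≅ Z,  H_1 ≅ Z,  H_2 = 0.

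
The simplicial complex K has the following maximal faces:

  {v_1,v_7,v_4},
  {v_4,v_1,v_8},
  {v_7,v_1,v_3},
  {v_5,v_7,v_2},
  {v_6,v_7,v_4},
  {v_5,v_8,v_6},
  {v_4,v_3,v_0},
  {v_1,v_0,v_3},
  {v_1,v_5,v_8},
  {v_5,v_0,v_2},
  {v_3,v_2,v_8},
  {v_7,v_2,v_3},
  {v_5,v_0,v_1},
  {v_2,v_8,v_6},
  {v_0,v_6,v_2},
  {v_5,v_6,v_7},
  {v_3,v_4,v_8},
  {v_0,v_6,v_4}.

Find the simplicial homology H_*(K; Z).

Order the vertices as v_0 < v_1 < v_2 < v_3 < v_4 < v_5 < v_6 < v_7 < v_8. Listing each simplex with vertices in this order, K has dimension 2 with simplices:

  0-simplices (9): [v_0], [v_1], [v_2], [v_3], [v_4], [v_5], [v_6], [v_7], [v_8]
  1-simplices (27): (27 of them)
  2-simplices (18): (18 of them)

Hence C_0 ≅ Z^9, C_1 ≅ Z^27, C_2 ≅ Z^18.

∂_1: C_1 → C_0 is given by ∂[p,q] = [q] − [p].
The 9×27 boundary matrix has rank 8 and Smith normal form diag(1,1,1,1,1,1,1,1).

Boundary ∂_2: C_2 → C_1 sends each 2-simplex [p,q,r] to [q,r] − [p,r] + [p,q]. For instance
  ∂[v_1,v_4,v_8] = [v_4,v_8] − [v_1,v_8] + [v_1,v_4],
  ∂[v_2,v_3,v_7] = [v_3,v_7] − [v_2,v_7] + [v_2,v_3].
The 27×18 boundary matrix has rank 18 and Smith normal form diag(1,1,1,1,1,1,1,1,1,1,1,1,1,1,1,1,1,2).

From H_k ≅ ker(∂_k) / im(∂_{k+1}) we obtain:

  H_0: rank C_0 − rank ∂_1 = 9 − 8 = 1, and the invariant factors of ∂_1 are all 1, so H_0 ≅ Z.
  H_1: rank ker ∂_1 − rank ∂_2 = (27 − 8) − 18 = 1, and ∂_2 has invariant factor 2 > 1, so H_1 ≅ Z ⊕ Z/2.
  H_2: rank ker ∂_2 − rank ∂_3 = (18 − 18) − 0 = 0, and there is no ∂_3, so H_2 ≅ 0.

(K is a triangulation of the Klein bottle.)

H_0 ≅ Z,  H_1 ≅ Z ⊕ Z/2,  H_2 = 0.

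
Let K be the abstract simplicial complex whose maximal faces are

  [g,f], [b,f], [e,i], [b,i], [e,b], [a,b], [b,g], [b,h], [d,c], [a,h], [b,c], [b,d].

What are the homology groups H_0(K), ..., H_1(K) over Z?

Take the total order a < b < c < d < e < f < g < h < i on the vertex set. Then K (dimension 1) consists of the simplices:

  0-simplices (9): a, b, c, d, e, f, g, h, i
  1-simplices (12): ab, ah, bc, bd, be, bf, bg, bh, bi, cd, ei, fg

Hence C_0 ≅ Z^9, C_1 ≅ Z^12.

Boundary ∂_1: C_1 → C_0 is given by ∂[p,q] = [q] − [p]. For instance
  ∂bi = i − b.
The 9×12 boundary matrix has rank 8 and Smith normal form diag(1,1,1,1,1,1,1,1).

Reading off H_k = ker ∂_k / im ∂_{k+1}:

  H_0: rank C_0 − rank ∂_1 = 9 − 8 = 1, and the invariant factors of ∂_1 are all 1, so H_0 ≅ Z.
  H_1: rank ker ∂_1 − rank ∂_2 = (12 − 8) − 0 = 4, and there is no ∂_2, so H_1 ≅ Z^4.

H_0 ≅ Z,  H_1 ≅ Z^4.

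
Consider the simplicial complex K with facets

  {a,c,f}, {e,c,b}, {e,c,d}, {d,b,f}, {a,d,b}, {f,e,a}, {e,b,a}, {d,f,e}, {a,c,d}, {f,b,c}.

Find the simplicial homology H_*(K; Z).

H_0 ≅ Z,  H_1 ≅ Z/2Z,  H_2 = 0.

Order the vertices as a < b < c < d < e < f. Listing each simplex with vertices in this order, K has dimension 2 with simplices:

  0-simplices (6): a, b, c, d, e, f
  1-simplices (15): ab, ac, ad, ae, af, bc, bd, be, bf, cd, ce, cf, de, df, ef
  2-simplices (10): abd, abe, acd, acf, aef, bce, bcf, bdf, cde, def

giving chain groups C_0 ≅ Z^6, C_1 ≅ Z^15, C_2 ≅ Z^10.

∂_1: C_1 → C_0 maps an edge to its endpoints' difference, ∂[p,q] = q − p. For instance
  ∂af = f − a.
This gives a 6×15 integer matrix of rank 5; reducing to Smith normal form yields diagonal entries (1,1,1,1,1).

∂_2: C_2 → C_1 acts by ∂[p,q,r] = [q,r] − [p,r] + [p,q]. For instance
  ∂def = ef − df + de,
  ∂aef = ef − af + ae.
The resulting 15×10 matrix has rank 10, and its Smith normal form has invariant factors (1,1,1,1,1,1,1,1,1,2).

Now H_k = ker ∂_k / im ∂_{k+1}, so:

  H_0: rank C_0 − rank ∂_1 = 6 − 5 = 1, and the invariant factors of ∂_1 are all 1, so H_0 = Z.
  H_1: rank ker ∂_1 − rank ∂_2 = (15 − 5) − 10 = 0, and ∂_2 has invariant factor 2 > 1, so H_1 = Z/2Z.
  H_2: rank ker ∂_2 − rank ∂_3 = (10 − 10) − 0 = 0, and there is no ∂_3, so H_2 = 0.

(K is a triangulation of the real projective plane RP^2.)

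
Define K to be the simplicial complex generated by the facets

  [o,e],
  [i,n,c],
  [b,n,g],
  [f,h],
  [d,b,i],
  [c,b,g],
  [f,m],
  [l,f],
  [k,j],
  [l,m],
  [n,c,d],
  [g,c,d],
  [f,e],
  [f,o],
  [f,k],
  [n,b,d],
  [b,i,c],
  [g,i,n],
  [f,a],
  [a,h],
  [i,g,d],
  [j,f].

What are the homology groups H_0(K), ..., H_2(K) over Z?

K has 15 vertices, 27 edges, 10 triangles.
rank ∂_0 = 0, rank ∂_1 = 13 ⇒ b_0 = 15 − 0 − 13 = 2; all invariant factors of ∂_1 are 1 so no torsion. So H_0 = Z^2.
rank ∂_1 = 13, rank ∂_2 = 10 ⇒ b_1 = 27 − 13 − 10 = 4; ∂_2 has invariant factor(s) [2] giving torsion. So H_1 = Z^4 ⊕ Z/2.
rank ∂_2 = 10, rank ∂_3 = 0 ⇒ b_2 = 10 − 10 − 0 = 0. So H_2 = 0.

H_0 ≅ Z^2,  H_1 ≅ Z^4 ⊕ Z/2,  H_2 = 0.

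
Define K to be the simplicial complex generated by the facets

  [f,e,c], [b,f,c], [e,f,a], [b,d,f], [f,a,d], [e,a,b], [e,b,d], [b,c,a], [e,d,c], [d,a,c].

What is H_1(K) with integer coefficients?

Order the vertices as a < b < c < d < e < f. Listing each simplex with vertices in this order, K has dimension 2 with simplices:

  0-simplices (6): a, b, c, d, e, f
  1-simplices (15): ab, ac, ad, ae, af, bc, bd, be, bf, cd, ce, cf, de, df, ef
  2-simplices (10): abc, abe, acd, adf, aef, bcf, bde, bdf, cde, cef

Hence C_0 ≅ Z^6, C_1 ≅ Z^15, C_2 ≅ Z^10.

Boundary ∂_1: C_1 → C_0 is given by ∂[p,q] = [q] − [p]. For instance
  ∂ab = b − a.
As a 6×15 matrix over Z this has rank 5, with invariant factors (1,1,1,1,1).

Boundary ∂_2: C_2 → C_1 acts by ∂[p,q,r] = [q,r] − [p,r] + [p,q]. For instance
  ∂acd = cd − ad + ac,
  ∂adf = df − af + ad.
The 15×10 boundary matrix has rank 10 and Smith normal form diag(1,1,1,1,1,1,1,1,1,2).

From H_k ≅ ker(∂_k) / im(∂_{k+1}) we obtain:

  H_1: rank ker ∂_1 − rank ∂_2 = (15 − 5) − 10 = 0, and ∂_2 has invariant factor 2 > 1, so H_1 = Z/2.

H_1 = Z/2.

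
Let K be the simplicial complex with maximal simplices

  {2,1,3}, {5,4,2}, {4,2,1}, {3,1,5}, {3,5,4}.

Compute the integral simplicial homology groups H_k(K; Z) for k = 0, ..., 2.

H_0 ≅ Z,  H_1 ≅ Z,  H_2 = 0.

Order the vertices as 1 < 2 < 3 < 4 < 5. Listing each simplex with vertices in this order, K has dimension 2 with simplices:

  0-simplices (5): [1], [2], [3], [4], [5]
  1-simplices (10): [1,2], [1,3], [1,4], [1,5], [2,3], [2,4], [2,5], [3,4], [3,5], [4,5]
  2-simplices (5): [1,2,3], [1,2,4], [1,3,5], [2,4,5], [3,4,5]

Hence C_0 ≅ Z^5, C_1 ≅ Z^10, C_2 ≅ Z^5.

Boundary ∂_1: C_1 → C_0 maps an edge to its endpoints' difference, ∂[p,q] = q − p. For instance
  ∂[3,5] = [5] − [3].
The resulting 5×10 matrix has rank 4, and its Smith normal form has invariant factors (1,1,1,1).

Boundary ∂_2: C_2 → C_1 maps a triangle to the signed sum of its edges. For instance
  ∂[1,2,3] = [2,3] − [1,3] + [1,2],
  ∂[1,2,4] = [2,4] − [1,4] + [1,2].
This gives a 10×5 integer matrix of rank 5; reducing to Smith normal form yields diagonal entries (1,1,1,1,1).

Now H_k = ker ∂_k / im ∂_{k+1}, so:

  H_0: rank C_0 − rank ∂_1 = 5 − 4 = 1, and the invariant factors of ∂_1 are all 1, so H_0 ≅ Z.
  H_1: rank ker ∂_1 − rank ∂_2 = (10 − 4) − 5 = 1, and the invariant factors of ∂_2 are all 1, so H_1 ≅ Z.
  H_2: rank ker ∂_2 − rank ∂_3 = (5 − 5) − 0 = 0, and there is no ∂_3, so H_2 ≅ 0.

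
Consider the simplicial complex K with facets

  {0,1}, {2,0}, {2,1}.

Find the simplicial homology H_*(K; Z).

Take the total order 0 < 1 < 2 on the vertex set. Then K (dimension 1) consists of the simplices:

  0-simplices (3): [0], [1], [2]
  1-simplices (3): [0,1], [0,2], [1,2]

Hence C_0 ≅ Z^3, C_1 ≅ Z^3.

The boundary map ∂_1: C_1 → C_0 is given by ∂[p,q] = [q] − [p].
This gives a 3×3 integer matrix of rank 2; reducing to Smith normal form yields diagonal entries (1,1).

Computing H_k = (kernel of ∂_k) / (image of ∂_{k+1}):

  H_0: rank C_0 − rank ∂_1 = 3 − 2 = 1, and the invariant factors of ∂_1 are all 1, so H_0 = Z.
  H_1: rank ker ∂_1 − rank ∂_2 = (3 − 2) − 0 = 1, and there is no ∂_2, so H_1 = Z.

H_0 ≅ Z,  H_1 ≅ Z.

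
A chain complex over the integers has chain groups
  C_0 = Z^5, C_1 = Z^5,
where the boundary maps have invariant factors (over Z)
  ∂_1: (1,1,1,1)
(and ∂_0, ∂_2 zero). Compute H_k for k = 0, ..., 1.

H_0 ≅ Z,  H_1 ≅ Z.

H_0: b_0 = 5 − 0 − 4 = 1; torsion from ∂_1 factors > 1: none. So H_0 ≅ Z.
H_1: b_1 = 5 − 4 − 0 = 1; torsion from ∂_2 factors > 1: none. So H_1 ≅ Z.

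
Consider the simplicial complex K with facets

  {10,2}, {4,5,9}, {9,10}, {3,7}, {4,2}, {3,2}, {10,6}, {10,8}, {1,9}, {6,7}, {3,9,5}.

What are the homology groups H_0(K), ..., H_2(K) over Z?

H_0 ≅ Z,  H_1 ≅ Z^3,  H_2 = 0.

Order the vertices as 1 < 2 < 3 < 4 < 5 < 6 < 7 < 8 < 9 < 10. Listing each simplex with vertices in this order, K has dimension 2 with simplices:

  0-simplices (10): [1], [2], [3], [4], [5], [6], [7], [8], [9], [10]
  1-simplices (14): [1,9], [2,3], [2,4], [2,10], [3,5], [3,7], [3,9], [4,5], [4,9], [5,9], [6,7], [6,10], [8,10], [9,10]
  2-simplices (2): [3,5,9], [4,5,9]

giving chain groups C_0 ≅ Z^10, C_1 ≅ Z^14, C_2 ≅ Z^2.

Boundary ∂_1: C_1 → C_0 sends each edge [p,q] (with p < q) to q − p. For instance
  ∂[3,7] = [7] − [3].
The 10×14 boundary matrix has rank 9 and Smith normal form diag(1,1,1,1,1,1,1,1,1).

The boundary map ∂_2: C_2 → C_1 acts by ∂[p,q,r] = [q,r] − [p,r] + [p,q]. For instance
  ∂[4,5,9] = [5,9] − [4,9] + [4,5],
  ∂[3,5,9] = [5,9] − [3,9] + [3,5].
The resulting 14×2 matrix has rank 2, and its Smith normal form has invariant factors (1,1).

Computing H_k = (kernel of ∂_k) / (image of ∂_{k+1}):

  H_0: rank C_0 − rank ∂_1 = 10 − 9 = 1, and the invariant factors of ∂_1 are all 1, so H_0 = Z.
  H_1: rank ker ∂_1 − rank ∂_2 = (14 − 9) − 2 = 3, and the invariant factors of ∂_2 are all 1, so H_1 = Z^3.
  H_2: rank ker ∂_2 − rank ∂_3 = (2 − 2) − 0 = 0, and there is no ∂_3, so H_2 = 0.

As a check, the Euler characteristic is 10 − 14 + 2 = -2, which agrees with 1 − 3 + 0 = -2.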